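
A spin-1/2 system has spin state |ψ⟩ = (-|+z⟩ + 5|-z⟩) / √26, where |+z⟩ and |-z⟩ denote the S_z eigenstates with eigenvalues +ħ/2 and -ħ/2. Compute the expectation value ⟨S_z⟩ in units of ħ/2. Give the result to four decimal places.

⟨σ_z⟩ = |a|² - |b|² divided by |a|²+|b|², with a, b the |+z⟩, |-z⟩ amplitudes.
= (1 - 25)/26 = -24/26.
⟨S_z⟩ = (ħ/2)·⟨σ_z⟩.

-0.9231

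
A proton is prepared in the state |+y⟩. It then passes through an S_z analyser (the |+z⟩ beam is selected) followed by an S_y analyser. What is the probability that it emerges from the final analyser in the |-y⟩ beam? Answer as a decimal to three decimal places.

First analyser (S_z): from |+y⟩, P(|+z⟩) = 1/2.
After stage 1 the state is |+z⟩; P(|-y⟩) = |⟨-y|+z⟩|² = 1/2.
Joint probability = 1/2 × 1/2 = 0.250.

0.250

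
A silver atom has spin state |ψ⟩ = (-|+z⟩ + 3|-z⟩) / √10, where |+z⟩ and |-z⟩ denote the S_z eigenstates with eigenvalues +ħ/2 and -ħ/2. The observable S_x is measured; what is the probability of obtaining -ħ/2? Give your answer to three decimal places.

|-x⟩ = (|+z⟩ - |-z⟩)/√2, so ⟨-x|ψ⟩ = (-4) / (√2·√10).
P = |-4|² / 20 = 16/20.

0.800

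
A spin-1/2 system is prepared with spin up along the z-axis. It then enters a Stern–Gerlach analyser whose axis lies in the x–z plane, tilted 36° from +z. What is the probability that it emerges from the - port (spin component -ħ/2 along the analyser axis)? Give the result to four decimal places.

0.0955

For spin-½, the probability of finding spin-up along an axis at angle θ to the initial spin direction is cos²(θ/2); spin-down is sin²(θ/2).
θ = 36°, so P = sin²(18°) ≈ 0.0955.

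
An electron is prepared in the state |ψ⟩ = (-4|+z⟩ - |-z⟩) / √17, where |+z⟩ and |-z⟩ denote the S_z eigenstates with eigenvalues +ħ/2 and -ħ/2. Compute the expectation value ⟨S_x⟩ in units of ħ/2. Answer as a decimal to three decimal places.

0.471

⟨σ_x⟩ = 2 Re(a* b)/(|a|²+|b|²) with a = -4, b = -1.
a* b = 4, so ⟨σ_x⟩ = 8/17.
⟨S_x⟩ = (ħ/2)·⟨σ_x⟩.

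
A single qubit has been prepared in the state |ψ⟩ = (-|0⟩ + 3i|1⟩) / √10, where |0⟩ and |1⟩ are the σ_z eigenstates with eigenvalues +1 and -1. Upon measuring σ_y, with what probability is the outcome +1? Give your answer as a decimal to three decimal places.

0.200

|+y⟩ = (|0⟩ + i|1⟩)/√2, so ⟨+y|ψ⟩ = (2) / (√2·√10).
P = |2|² / 20 = 4/20.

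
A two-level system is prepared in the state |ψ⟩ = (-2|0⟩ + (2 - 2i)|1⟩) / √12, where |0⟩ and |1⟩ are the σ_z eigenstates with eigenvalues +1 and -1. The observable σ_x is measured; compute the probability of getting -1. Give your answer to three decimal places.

0.833

|-x⟩ = (|0⟩ - |1⟩)/√2, so ⟨-x|ψ⟩ = (-4 + 2i) / (√2·√12).
P = |-4 + 2i|² / 24 = 20/24.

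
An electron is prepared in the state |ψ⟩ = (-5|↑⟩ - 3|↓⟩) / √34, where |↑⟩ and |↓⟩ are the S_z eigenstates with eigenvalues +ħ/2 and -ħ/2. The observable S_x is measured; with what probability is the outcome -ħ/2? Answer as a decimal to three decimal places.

0.059

|-x⟩ = (|↑⟩ - |↓⟩)/√2, so ⟨-x|ψ⟩ = (-2) / (√2·√34).
P = |-2|² / 68 = 4/68.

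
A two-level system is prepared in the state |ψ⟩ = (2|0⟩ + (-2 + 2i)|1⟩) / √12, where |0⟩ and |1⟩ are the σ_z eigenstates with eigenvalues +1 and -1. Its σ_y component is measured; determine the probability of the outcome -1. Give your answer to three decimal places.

|-y⟩ = (|0⟩ - i|1⟩)/√2, so ⟨-y|ψ⟩ = (-2i) / (√2·√12).
P = |-2i|² / 24 = 4/24.

0.167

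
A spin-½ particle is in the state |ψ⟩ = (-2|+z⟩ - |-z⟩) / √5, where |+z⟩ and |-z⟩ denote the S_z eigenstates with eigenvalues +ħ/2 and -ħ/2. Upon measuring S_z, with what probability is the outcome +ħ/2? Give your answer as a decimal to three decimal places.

The +ħ/2 outcome corresponds to |+z⟩. Its amplitude in |ψ⟩ is -2/√5.
P = |-2|² / 5 = 4/5.

0.800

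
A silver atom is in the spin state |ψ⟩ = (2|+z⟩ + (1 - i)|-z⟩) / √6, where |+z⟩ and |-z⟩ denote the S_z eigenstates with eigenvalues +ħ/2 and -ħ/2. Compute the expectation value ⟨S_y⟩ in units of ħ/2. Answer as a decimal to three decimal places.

⟨σ_y⟩ = 2 Im(a* b)/(|a|²+|b|²) with a = 2, b = (1 - i).
a* b = (2 - 2i), so ⟨σ_y⟩ = -4/6.
⟨S_y⟩ = (ħ/2)·⟨σ_y⟩.

-0.667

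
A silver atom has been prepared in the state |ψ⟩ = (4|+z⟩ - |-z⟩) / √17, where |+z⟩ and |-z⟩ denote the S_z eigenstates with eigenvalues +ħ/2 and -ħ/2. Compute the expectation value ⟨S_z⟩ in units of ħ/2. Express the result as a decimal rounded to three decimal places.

0.882

⟨σ_z⟩ = |a|² - |b|² divided by |a|²+|b|², with a, b the |+z⟩, |-z⟩ amplitudes.
= (16 - 1)/17 = 15/17.
⟨S_z⟩ = (ħ/2)·⟨σ_z⟩.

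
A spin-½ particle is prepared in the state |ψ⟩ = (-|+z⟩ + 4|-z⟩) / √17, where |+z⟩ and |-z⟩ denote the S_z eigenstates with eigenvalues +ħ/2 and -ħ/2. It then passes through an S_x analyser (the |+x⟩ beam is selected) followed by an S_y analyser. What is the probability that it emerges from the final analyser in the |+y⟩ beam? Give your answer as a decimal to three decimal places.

First analyser (S_x): P(|+x⟩) = |⟨+x|ψ⟩|² = 9/34.
After stage 1 the state is |+x⟩; P(|+y⟩) = |⟨+y|+x⟩|² = 1/2.
Joint probability = 9/34 × 1/2 = 0.132.

0.132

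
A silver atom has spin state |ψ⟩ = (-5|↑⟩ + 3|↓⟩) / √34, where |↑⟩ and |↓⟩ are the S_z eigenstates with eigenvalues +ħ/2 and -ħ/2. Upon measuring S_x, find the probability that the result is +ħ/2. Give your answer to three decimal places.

|+x⟩ = (|↑⟩ + |↓⟩)/√2, so ⟨+x|ψ⟩ = (-2) / (√2·√34).
P = |-2|² / 68 = 4/68.

0.059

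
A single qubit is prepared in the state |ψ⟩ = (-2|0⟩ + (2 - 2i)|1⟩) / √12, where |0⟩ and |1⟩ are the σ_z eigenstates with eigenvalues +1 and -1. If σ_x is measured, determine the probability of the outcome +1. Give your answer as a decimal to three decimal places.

|+x⟩ = (|0⟩ + |1⟩)/√2, so ⟨+x|ψ⟩ = (-2i) / (√2·√12).
P = |-2i|² / 24 = 4/24.

0.167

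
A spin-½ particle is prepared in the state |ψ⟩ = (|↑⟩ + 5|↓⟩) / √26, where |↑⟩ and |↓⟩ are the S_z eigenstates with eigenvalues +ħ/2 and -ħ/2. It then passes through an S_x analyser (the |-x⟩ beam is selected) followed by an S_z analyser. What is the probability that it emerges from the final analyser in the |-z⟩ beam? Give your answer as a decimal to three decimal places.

0.154

First analyser (S_x): P(|-x⟩) = |⟨-x|ψ⟩|² = 16/52.
After stage 1 the state is |-x⟩; P(|-z⟩) = |⟨-z|-x⟩|² = 1/2.
Joint probability = 16/52 × 1/2 = 0.154.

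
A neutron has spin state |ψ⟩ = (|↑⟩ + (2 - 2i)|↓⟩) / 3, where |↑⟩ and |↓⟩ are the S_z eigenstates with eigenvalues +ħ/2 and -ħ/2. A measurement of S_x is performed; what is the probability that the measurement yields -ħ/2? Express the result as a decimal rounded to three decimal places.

|-x⟩ = (|↑⟩ - |↓⟩)/√2, so ⟨-x|ψ⟩ = (-1 + 2i) / (√2·3).
P = |-1 + 2i|² / 18 = 5/18.

0.278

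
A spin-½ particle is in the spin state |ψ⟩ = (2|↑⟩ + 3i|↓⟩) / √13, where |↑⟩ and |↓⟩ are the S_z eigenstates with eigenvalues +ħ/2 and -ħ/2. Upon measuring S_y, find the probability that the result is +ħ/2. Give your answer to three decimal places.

|+y⟩ = (|↑⟩ + i|↓⟩)/√2, so ⟨+y|ψ⟩ = (5) / (√2·√13).
P = |5|² / 26 = 25/26.

0.962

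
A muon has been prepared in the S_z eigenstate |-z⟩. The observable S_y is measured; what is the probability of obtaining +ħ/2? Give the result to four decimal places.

In the S_z basis, |-z⟩ = |-z⟩ and |+y⟩ = (|+z⟩ + i|-z⟩)/√2.
|⟨+y|-z⟩|² = 1/2.

0.5000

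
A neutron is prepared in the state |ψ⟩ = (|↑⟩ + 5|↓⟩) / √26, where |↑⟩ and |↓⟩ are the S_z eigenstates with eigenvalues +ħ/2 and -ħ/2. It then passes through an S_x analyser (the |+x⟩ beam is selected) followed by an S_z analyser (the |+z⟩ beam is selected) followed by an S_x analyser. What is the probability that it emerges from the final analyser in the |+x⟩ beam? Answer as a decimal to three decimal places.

First analyser (S_x): P(|+x⟩) = |⟨+x|ψ⟩|² = 36/52.
After stage 1 the state is |+x⟩; P(|+z⟩) = |⟨+z|+x⟩|² = 1/2.
After stage 2 the state is |+z⟩; P(|+x⟩) = |⟨+x|+z⟩|² = 1/2.
Joint probability = 36/52 × 1/2 × 1/2 = 0.173.

0.173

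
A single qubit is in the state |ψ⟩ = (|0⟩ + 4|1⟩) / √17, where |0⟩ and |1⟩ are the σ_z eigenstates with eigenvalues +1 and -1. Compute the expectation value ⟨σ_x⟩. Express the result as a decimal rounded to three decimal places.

0.471

⟨σ_x⟩ = 2 Re(a* b)/(|a|²+|b|²) with a = 1, b = 4.
a* b = 4, so ⟨σ_x⟩ = 8/17.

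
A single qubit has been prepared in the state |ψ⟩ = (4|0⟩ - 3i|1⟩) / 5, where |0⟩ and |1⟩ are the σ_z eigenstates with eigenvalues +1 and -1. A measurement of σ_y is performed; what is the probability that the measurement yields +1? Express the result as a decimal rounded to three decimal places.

|+y⟩ = (|0⟩ + i|1⟩)/√2, so ⟨+y|ψ⟩ = (1) / (√2·5).
P = |1|² / 50 = 1/50.

0.020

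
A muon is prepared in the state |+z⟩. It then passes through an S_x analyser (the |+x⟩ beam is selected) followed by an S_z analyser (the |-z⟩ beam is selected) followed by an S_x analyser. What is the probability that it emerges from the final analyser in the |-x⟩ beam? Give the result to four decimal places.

First analyser (S_x): from |+z⟩, P(|+x⟩) = 1/2.
After stage 1 the state is |+x⟩; P(|-z⟩) = |⟨-z|+x⟩|² = 1/2.
After stage 2 the state is |-z⟩; P(|-x⟩) = |⟨-x|-z⟩|² = 1/2.
Joint probability = 1/2 × 1/2 × 1/2 = 0.1250.

0.1250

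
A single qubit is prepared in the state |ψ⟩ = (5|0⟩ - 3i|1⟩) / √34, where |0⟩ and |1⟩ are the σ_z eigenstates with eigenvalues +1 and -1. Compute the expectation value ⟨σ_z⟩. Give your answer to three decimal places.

⟨σ_z⟩ = |a|² - |b|² divided by |a|²+|b|², with a, b the |0⟩, |1⟩ amplitudes.
= (25 - 9)/34 = 16/34.

0.471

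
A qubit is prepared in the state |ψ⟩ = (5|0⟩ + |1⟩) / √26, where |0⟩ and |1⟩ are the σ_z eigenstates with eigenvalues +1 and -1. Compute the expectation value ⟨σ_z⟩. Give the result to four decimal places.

0.9231

⟨σ_z⟩ = |a|² - |b|² divided by |a|²+|b|², with a, b the |0⟩, |1⟩ amplitudes.
= (25 - 1)/26 = 24/26.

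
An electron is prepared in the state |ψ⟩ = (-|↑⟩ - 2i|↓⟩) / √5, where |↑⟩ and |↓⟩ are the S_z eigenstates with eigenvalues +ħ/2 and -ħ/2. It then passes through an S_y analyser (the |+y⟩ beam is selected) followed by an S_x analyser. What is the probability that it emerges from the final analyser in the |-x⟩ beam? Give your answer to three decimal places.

0.450

First analyser (S_y): P(|+y⟩) = |⟨+y|ψ⟩|² = 9/10.
After stage 1 the state is |+y⟩; P(|-x⟩) = |⟨-x|+y⟩|² = 1/2.
Joint probability = 9/10 × 1/2 = 0.450.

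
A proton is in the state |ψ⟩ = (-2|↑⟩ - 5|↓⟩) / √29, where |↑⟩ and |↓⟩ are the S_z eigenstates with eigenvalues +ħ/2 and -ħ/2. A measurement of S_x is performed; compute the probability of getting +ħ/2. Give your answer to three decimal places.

0.845

|+x⟩ = (|↑⟩ + |↓⟩)/√2, so ⟨+x|ψ⟩ = (-7) / (√2·√29).
P = |-7|² / 58 = 49/58.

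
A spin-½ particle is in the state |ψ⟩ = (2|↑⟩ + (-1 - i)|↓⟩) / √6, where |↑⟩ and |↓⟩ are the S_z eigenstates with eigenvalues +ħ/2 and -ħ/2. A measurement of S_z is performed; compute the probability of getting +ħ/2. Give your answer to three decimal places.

0.667

The +ħ/2 outcome corresponds to |↑⟩. Its amplitude in |ψ⟩ is 2/√6.
P = |2|² / 6 = 4/6.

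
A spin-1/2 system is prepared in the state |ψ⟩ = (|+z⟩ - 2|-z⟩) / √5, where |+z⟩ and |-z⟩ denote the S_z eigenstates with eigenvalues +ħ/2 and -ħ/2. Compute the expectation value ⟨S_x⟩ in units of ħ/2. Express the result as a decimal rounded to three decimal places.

-0.800

⟨σ_x⟩ = 2 Re(a* b)/(|a|²+|b|²) with a = 1, b = -2.
a* b = -2, so ⟨σ_x⟩ = -4/5.
⟨S_x⟩ = (ħ/2)·⟨σ_x⟩.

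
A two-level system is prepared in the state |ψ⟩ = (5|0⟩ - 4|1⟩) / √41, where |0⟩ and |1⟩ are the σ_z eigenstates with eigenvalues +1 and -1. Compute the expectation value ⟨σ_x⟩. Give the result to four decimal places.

-0.9756

⟨σ_x⟩ = 2 Re(a* b)/(|a|²+|b|²) with a = 5, b = -4.
a* b = -20, so ⟨σ_x⟩ = -40/41.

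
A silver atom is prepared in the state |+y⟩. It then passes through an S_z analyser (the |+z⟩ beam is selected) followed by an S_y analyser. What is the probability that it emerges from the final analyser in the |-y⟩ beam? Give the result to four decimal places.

0.2500

First analyser (S_z): from |+y⟩, P(|+z⟩) = 1/2.
After stage 1 the state is |+z⟩; P(|-y⟩) = |⟨-y|+z⟩|² = 1/2.
Joint probability = 1/2 × 1/2 = 0.2500.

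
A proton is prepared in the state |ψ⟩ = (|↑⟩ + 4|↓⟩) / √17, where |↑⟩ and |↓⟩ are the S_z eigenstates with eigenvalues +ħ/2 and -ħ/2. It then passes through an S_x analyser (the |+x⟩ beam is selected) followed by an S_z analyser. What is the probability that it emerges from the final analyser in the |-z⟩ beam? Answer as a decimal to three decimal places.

First analyser (S_x): P(|+x⟩) = |⟨+x|ψ⟩|² = 25/34.
After stage 1 the state is |+x⟩; P(|-z⟩) = |⟨-z|+x⟩|² = 1/2.
Joint probability = 25/34 × 1/2 = 0.368.

0.368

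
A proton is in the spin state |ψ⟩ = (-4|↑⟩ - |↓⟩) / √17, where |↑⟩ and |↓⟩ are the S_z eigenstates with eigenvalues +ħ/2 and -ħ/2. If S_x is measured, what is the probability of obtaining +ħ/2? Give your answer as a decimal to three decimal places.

|+x⟩ = (|↑⟩ + |↓⟩)/√2, so ⟨+x|ψ⟩ = (-5) / (√2·√17).
P = |-5|² / 34 = 25/34.

0.735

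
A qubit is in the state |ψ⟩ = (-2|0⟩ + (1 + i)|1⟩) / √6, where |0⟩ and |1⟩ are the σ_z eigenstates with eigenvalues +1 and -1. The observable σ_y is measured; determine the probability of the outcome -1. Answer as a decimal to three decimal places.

|-y⟩ = (|0⟩ - i|1⟩)/√2, so ⟨-y|ψ⟩ = (-3 + i) / (√2·√6).
P = |-3 + i|² / 12 = 10/12.

0.833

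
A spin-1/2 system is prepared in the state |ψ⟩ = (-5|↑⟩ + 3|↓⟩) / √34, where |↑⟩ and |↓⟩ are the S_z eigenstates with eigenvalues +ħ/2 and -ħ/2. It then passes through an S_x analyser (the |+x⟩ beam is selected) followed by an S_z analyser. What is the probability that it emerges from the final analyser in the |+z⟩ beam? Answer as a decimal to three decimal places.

0.029

First analyser (S_x): P(|+x⟩) = |⟨+x|ψ⟩|² = 4/68.
After stage 1 the state is |+x⟩; P(|+z⟩) = |⟨+z|+x⟩|² = 1/2.
Joint probability = 4/68 × 1/2 = 0.029.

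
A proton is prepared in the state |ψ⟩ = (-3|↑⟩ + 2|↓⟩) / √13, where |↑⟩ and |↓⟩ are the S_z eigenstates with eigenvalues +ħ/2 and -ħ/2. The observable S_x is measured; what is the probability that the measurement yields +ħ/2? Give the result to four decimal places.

0.0385

|+x⟩ = (|↑⟩ + |↓⟩)/√2, so ⟨+x|ψ⟩ = (-1) / (√2·√13).
P = |-1|² / 26 = 1/26.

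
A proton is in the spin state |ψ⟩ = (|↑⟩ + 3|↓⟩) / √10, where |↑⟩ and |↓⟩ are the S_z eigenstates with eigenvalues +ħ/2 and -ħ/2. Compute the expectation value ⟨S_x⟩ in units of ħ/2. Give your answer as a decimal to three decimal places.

⟨σ_x⟩ = 2 Re(a* b)/(|a|²+|b|²) with a = 1, b = 3.
a* b = 3, so ⟨σ_x⟩ = 6/10.
⟨S_x⟩ = (ħ/2)·⟨σ_x⟩.

0.600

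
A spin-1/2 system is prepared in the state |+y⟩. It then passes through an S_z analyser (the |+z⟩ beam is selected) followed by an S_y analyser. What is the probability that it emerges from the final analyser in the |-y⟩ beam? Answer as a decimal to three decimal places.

0.250

First analyser (S_z): from |+y⟩, P(|+z⟩) = 1/2.
After stage 1 the state is |+z⟩; P(|-y⟩) = |⟨-y|+z⟩|² = 1/2.
Joint probability = 1/2 × 1/2 = 0.250.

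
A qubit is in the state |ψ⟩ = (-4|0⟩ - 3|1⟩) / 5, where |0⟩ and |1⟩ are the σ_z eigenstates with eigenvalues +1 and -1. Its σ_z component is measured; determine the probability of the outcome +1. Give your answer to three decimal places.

The +1 outcome corresponds to |0⟩. Its amplitude in |ψ⟩ is -4/5.
P = |-4|² / 25 = 16/25.

0.640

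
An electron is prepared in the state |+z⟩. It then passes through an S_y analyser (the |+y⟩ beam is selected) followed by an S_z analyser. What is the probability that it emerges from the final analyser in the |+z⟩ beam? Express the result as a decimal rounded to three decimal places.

0.250

First analyser (S_y): from |+z⟩, P(|+y⟩) = 1/2.
After stage 1 the state is |+y⟩; P(|+z⟩) = |⟨+z|+y⟩|² = 1/2.
Joint probability = 1/2 × 1/2 = 0.250.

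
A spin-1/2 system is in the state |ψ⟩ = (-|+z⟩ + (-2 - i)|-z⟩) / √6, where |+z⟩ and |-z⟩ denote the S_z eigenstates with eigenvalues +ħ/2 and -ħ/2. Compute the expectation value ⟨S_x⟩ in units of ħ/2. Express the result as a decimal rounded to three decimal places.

⟨σ_x⟩ = 2 Re(a* b)/(|a|²+|b|²) with a = -1, b = (-2 - i).
a* b = (2 + i), so ⟨σ_x⟩ = 4/6.
⟨S_x⟩ = (ħ/2)·⟨σ_x⟩.

0.667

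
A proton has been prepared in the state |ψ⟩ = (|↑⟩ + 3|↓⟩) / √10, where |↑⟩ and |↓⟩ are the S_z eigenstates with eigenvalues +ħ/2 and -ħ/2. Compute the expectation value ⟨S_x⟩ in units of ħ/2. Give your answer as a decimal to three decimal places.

⟨σ_x⟩ = 2 Re(a* b)/(|a|²+|b|²) with a = 1, b = 3.
a* b = 3, so ⟨σ_x⟩ = 6/10.
⟨S_x⟩ = (ħ/2)·⟨σ_x⟩.

0.600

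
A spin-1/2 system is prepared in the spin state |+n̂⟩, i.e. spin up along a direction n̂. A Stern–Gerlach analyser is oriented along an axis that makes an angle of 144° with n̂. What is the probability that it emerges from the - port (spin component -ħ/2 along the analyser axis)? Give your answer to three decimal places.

For spin-½, the probability of finding spin-up along an axis at angle θ to the initial spin direction is cos²(θ/2); spin-down is sin²(θ/2).
θ = 144°, so P = sin²(72°) ≈ 0.905.

0.905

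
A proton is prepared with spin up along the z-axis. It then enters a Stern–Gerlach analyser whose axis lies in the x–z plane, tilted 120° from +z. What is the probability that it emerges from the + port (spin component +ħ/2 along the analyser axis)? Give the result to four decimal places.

For spin-½, the probability of finding spin-up along an axis at angle θ to the initial spin direction is cos²(θ/2); spin-down is sin²(θ/2).
θ = 120°, so P = cos²(60°) ≈ 0.2500.

0.2500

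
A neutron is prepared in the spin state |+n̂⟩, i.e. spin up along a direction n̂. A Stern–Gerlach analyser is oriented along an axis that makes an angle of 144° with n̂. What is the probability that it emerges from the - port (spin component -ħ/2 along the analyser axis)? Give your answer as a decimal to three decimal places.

0.905

For spin-½, the probability of finding spin-up along an axis at angle θ to the initial spin direction is cos²(θ/2); spin-down is sin²(θ/2).
θ = 144°, so P = sin²(72°) ≈ 0.905.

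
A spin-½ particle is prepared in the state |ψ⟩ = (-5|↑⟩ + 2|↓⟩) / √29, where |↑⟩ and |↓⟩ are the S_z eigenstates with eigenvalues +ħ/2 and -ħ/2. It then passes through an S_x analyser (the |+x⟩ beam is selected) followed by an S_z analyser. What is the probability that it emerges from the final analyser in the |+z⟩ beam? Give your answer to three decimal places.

First analyser (S_x): P(|+x⟩) = |⟨+x|ψ⟩|² = 9/58.
After stage 1 the state is |+x⟩; P(|+z⟩) = |⟨+z|+x⟩|² = 1/2.
Joint probability = 9/58 × 1/2 = 0.078.

0.078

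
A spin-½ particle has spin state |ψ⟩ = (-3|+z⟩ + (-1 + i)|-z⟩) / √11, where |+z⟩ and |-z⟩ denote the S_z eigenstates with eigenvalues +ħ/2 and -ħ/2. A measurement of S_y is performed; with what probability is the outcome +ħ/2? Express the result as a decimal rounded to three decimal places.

0.227

|+y⟩ = (|+z⟩ + i|-z⟩)/√2, so ⟨+y|ψ⟩ = (-2 + i) / (√2·√11).
P = |-2 + i|² / 22 = 5/22.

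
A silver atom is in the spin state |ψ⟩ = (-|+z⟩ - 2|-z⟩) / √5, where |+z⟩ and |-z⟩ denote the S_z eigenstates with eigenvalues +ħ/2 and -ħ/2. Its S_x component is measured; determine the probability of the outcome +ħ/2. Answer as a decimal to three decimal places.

|+x⟩ = (|+z⟩ + |-z⟩)/√2, so ⟨+x|ψ⟩ = (-3) / (√2·√5).
P = |-3|² / 10 = 9/10.

0.900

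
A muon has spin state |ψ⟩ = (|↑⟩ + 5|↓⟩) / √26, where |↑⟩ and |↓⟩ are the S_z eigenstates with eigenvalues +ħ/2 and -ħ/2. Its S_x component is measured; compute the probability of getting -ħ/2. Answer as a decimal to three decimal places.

0.308

|-x⟩ = (|↑⟩ - |↓⟩)/√2, so ⟨-x|ψ⟩ = (-4) / (√2·√26).
P = |-4|² / 52 = 16/52.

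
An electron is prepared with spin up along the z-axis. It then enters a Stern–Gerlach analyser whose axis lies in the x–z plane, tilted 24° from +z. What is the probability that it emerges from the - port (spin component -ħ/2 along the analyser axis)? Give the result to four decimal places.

For spin-½, the probability of finding spin-up along an axis at angle θ to the initial spin direction is cos²(θ/2); spin-down is sin²(θ/2).
θ = 24°, so P = sin²(12°) ≈ 0.0432.

0.0432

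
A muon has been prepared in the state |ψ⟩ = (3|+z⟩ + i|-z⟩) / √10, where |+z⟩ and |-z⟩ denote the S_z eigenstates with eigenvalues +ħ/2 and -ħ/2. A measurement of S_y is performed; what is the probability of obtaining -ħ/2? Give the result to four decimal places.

0.2000

|-y⟩ = (|+z⟩ - i|-z⟩)/√2, so ⟨-y|ψ⟩ = (2) / (√2·√10).
P = |2|² / 20 = 4/20.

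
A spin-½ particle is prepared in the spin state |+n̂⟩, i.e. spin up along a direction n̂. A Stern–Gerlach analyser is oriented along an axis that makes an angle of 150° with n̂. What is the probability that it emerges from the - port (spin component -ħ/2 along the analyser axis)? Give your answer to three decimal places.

For spin-½, the probability of finding spin-up along an axis at angle θ to the initial spin direction is cos²(θ/2); spin-down is sin²(θ/2).
θ = 150°, so P = sin²(75°) ≈ 0.933.

0.933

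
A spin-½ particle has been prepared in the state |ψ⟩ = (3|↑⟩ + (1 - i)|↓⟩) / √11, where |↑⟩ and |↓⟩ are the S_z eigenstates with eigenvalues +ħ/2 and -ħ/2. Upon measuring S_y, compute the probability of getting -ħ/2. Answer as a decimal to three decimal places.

|-y⟩ = (|↑⟩ - i|↓⟩)/√2, so ⟨-y|ψ⟩ = (4 + i) / (√2·√11).
P = |4 + i|² / 22 = 17/22.

0.773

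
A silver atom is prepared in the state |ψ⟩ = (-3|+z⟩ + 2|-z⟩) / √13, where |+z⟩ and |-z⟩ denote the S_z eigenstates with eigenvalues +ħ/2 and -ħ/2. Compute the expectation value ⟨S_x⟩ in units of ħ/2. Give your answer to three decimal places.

-0.923

⟨σ_x⟩ = 2 Re(a* b)/(|a|²+|b|²) with a = -3, b = 2.
a* b = -6, so ⟨σ_x⟩ = -12/13.
⟨S_x⟩ = (ħ/2)·⟨σ_x⟩.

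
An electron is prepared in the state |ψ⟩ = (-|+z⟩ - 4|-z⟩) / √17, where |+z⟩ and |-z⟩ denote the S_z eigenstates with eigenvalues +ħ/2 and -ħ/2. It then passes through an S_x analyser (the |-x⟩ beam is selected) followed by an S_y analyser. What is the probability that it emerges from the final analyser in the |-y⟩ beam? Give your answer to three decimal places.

First analyser (S_x): P(|-x⟩) = |⟨-x|ψ⟩|² = 9/34.
After stage 1 the state is |-x⟩; P(|-y⟩) = |⟨-y|-x⟩|² = 1/2.
Joint probability = 9/34 × 1/2 = 0.132.

0.132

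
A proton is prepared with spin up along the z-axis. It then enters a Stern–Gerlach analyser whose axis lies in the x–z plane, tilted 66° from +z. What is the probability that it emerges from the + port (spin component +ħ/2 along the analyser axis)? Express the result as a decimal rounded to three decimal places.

For spin-½, the probability of finding spin-up along an axis at angle θ to the initial spin direction is cos²(θ/2); spin-down is sin²(θ/2).
θ = 66°, so P = cos²(33°) ≈ 0.703.

0.703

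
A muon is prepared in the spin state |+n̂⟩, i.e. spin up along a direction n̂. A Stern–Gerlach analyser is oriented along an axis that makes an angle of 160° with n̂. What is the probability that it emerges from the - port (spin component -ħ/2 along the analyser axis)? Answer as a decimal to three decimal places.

0.970

For spin-½, the probability of finding spin-up along an axis at angle θ to the initial spin direction is cos²(θ/2); spin-down is sin²(θ/2).
θ = 160°, so P = sin²(80°) ≈ 0.970.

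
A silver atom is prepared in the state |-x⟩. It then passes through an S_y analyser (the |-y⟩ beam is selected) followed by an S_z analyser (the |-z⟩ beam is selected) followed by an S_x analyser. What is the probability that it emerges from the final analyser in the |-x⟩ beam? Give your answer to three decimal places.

0.125

First analyser (S_y): from |-x⟩, P(|-y⟩) = 1/2.
After stage 1 the state is |-y⟩; P(|-z⟩) = |⟨-z|-y⟩|² = 1/2.
After stage 2 the state is |-z⟩; P(|-x⟩) = |⟨-x|-z⟩|² = 1/2.
Joint probability = 1/2 × 1/2 × 1/2 = 0.125.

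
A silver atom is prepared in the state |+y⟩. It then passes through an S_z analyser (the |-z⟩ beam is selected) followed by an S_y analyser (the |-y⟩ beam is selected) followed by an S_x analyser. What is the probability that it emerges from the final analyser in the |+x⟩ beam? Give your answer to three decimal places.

0.125

First analyser (S_z): from |+y⟩, P(|-z⟩) = 1/2.
After stage 1 the state is |-z⟩; P(|-y⟩) = |⟨-y|-z⟩|² = 1/2.
After stage 2 the state is |-y⟩; P(|+x⟩) = |⟨+x|-y⟩|² = 1/2.
Joint probability = 1/2 × 1/2 × 1/2 = 0.125.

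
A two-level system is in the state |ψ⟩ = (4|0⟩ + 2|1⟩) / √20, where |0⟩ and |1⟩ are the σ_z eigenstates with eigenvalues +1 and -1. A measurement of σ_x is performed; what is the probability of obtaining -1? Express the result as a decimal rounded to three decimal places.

|-x⟩ = (|0⟩ - |1⟩)/√2, so ⟨-x|ψ⟩ = (2) / (√2·√20).
P = |2|² / 40 = 4/40.

0.100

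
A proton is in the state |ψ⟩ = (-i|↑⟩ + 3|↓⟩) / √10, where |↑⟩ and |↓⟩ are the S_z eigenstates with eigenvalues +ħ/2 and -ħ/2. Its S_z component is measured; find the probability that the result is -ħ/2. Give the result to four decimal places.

0.9000

The -ħ/2 outcome corresponds to |↓⟩. Its amplitude in |ψ⟩ is 3/√10.
P = |3|² / 10 = 9/10.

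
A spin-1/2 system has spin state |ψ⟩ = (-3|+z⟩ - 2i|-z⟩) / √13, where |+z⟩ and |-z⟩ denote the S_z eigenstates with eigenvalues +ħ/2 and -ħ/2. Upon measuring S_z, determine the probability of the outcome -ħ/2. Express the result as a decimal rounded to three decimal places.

The -ħ/2 outcome corresponds to |-z⟩. Its amplitude in |ψ⟩ is -2i/√13.
P = |-2i|² / 13 = 4/13.

0.308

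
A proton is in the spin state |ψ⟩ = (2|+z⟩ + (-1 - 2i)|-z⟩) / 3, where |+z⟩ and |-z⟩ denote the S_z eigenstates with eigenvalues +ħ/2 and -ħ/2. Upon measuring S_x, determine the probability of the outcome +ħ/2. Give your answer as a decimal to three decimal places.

|+x⟩ = (|+z⟩ + |-z⟩)/√2, so ⟨+x|ψ⟩ = (1 - 2i) / (√2·3).
P = |1 - 2i|² / 18 = 5/18.

0.278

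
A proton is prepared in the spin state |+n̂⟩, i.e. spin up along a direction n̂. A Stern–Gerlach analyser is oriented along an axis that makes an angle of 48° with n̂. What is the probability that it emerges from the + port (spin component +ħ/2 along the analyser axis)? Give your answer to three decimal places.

For spin-½, the probability of finding spin-up along an axis at angle θ to the initial spin direction is cos²(θ/2); spin-down is sin²(θ/2).
θ = 48°, so P = cos²(24°) ≈ 0.835.

0.835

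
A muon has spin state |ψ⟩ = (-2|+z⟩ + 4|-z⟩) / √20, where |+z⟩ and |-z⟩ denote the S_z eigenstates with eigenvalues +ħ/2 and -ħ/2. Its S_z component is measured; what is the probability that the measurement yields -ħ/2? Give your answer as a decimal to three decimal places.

0.800

The -ħ/2 outcome corresponds to |-z⟩. Its amplitude in |ψ⟩ is 4/√20.
P = |4|² / 20 = 16/20.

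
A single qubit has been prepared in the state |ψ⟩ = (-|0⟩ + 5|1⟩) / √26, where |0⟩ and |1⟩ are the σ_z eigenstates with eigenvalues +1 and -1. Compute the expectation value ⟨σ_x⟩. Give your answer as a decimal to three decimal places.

⟨σ_x⟩ = 2 Re(a* b)/(|a|²+|b|²) with a = -1, b = 5.
a* b = -5, so ⟨σ_x⟩ = -10/26.

-0.385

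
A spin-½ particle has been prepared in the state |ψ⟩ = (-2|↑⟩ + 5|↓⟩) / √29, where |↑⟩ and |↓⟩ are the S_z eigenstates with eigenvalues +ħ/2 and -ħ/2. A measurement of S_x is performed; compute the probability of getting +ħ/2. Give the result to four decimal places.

0.1552

|+x⟩ = (|↑⟩ + |↓⟩)/√2, so ⟨+x|ψ⟩ = (3) / (√2·√29).
P = |3|² / 58 = 9/58.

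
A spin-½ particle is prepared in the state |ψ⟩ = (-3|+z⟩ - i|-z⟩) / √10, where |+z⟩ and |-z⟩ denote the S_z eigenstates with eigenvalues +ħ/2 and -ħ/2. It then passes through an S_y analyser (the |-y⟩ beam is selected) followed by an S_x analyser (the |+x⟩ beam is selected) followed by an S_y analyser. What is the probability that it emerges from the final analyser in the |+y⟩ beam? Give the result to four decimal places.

0.0500

First analyser (S_y): P(|-y⟩) = |⟨-y|ψ⟩|² = 4/20.
After stage 1 the state is |-y⟩; P(|+x⟩) = |⟨+x|-y⟩|² = 1/2.
After stage 2 the state is |+x⟩; P(|+y⟩) = |⟨+y|+x⟩|² = 1/2.
Joint probability = 4/20 × 1/2 × 1/2 = 0.0500.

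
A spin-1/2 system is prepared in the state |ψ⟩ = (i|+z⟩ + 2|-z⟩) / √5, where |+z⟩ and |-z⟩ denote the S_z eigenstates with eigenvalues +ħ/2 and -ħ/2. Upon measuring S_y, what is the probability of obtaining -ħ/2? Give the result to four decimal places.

0.9000

|-y⟩ = (|+z⟩ - i|-z⟩)/√2, so ⟨-y|ψ⟩ = (3i) / (√2·√5).
P = |3i|² / 10 = 9/10.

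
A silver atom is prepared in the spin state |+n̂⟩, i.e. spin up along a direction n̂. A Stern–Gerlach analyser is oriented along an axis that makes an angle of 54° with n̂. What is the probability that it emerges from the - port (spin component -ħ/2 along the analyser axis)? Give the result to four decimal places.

0.2061

For spin-½, the probability of finding spin-up along an axis at angle θ to the initial spin direction is cos²(θ/2); spin-down is sin²(θ/2).
θ = 54°, so P = sin²(27°) ≈ 0.2061.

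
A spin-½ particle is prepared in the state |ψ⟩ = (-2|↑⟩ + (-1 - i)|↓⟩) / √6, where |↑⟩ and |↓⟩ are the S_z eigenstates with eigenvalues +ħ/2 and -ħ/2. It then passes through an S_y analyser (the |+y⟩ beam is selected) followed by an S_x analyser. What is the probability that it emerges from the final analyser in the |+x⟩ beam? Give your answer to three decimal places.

First analyser (S_y): P(|+y⟩) = |⟨+y|ψ⟩|² = 10/12.
After stage 1 the state is |+y⟩; P(|+x⟩) = |⟨+x|+y⟩|² = 1/2.
Joint probability = 10/12 × 1/2 = 0.417.

0.417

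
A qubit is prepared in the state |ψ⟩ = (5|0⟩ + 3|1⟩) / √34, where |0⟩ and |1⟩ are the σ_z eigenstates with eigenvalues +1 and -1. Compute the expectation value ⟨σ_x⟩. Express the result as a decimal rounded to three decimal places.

0.882

⟨σ_x⟩ = 2 Re(a* b)/(|a|²+|b|²) with a = 5, b = 3.
a* b = 15, so ⟨σ_x⟩ = 30/34.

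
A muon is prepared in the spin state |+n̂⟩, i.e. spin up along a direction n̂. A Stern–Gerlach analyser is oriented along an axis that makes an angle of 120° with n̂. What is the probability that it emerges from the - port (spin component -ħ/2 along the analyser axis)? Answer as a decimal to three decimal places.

0.750

For spin-½, the probability of finding spin-up along an axis at angle θ to the initial spin direction is cos²(θ/2); spin-down is sin²(θ/2).
θ = 120°, so P = sin²(60°) ≈ 0.750.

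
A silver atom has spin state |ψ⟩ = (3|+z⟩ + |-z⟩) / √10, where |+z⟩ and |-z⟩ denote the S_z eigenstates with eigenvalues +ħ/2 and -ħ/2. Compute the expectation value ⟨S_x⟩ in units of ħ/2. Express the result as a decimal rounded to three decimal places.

0.600

⟨σ_x⟩ = 2 Re(a* b)/(|a|²+|b|²) with a = 3, b = 1.
a* b = 3, so ⟨σ_x⟩ = 6/10.
⟨S_x⟩ = (ħ/2)·⟨σ_x⟩.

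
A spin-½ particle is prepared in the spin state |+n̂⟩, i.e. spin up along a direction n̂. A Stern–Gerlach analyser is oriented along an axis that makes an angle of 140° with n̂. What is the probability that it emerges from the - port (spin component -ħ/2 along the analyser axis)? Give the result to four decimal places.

For spin-½, the probability of finding spin-up along an axis at angle θ to the initial spin direction is cos²(θ/2); spin-down is sin²(θ/2).
θ = 140°, so P = sin²(70°) ≈ 0.8830.

0.8830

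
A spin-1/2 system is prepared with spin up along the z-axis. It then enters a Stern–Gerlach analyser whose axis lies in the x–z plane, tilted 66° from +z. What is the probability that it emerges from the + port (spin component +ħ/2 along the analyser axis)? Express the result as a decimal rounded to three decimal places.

For spin-½, the probability of finding spin-up along an axis at angle θ to the initial spin direction is cos²(θ/2); spin-down is sin²(θ/2).
θ = 66°, so P = cos²(33°) ≈ 0.703.

0.703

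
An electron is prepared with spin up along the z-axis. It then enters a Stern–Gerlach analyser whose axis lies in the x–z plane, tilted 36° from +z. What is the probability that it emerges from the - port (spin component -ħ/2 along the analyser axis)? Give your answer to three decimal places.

For spin-½, the probability of finding spin-up along an axis at angle θ to the initial spin direction is cos²(θ/2); spin-down is sin²(θ/2).
θ = 36°, so P = sin²(18°) ≈ 0.095.

0.095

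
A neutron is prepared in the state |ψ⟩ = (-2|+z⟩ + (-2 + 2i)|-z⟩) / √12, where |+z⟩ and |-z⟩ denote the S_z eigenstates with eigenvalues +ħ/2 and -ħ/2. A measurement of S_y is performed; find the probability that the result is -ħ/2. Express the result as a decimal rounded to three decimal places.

|-y⟩ = (|+z⟩ - i|-z⟩)/√2, so ⟨-y|ψ⟩ = (-4 - 2i) / (√2·√12).
P = |-4 - 2i|² / 24 = 20/24.

0.833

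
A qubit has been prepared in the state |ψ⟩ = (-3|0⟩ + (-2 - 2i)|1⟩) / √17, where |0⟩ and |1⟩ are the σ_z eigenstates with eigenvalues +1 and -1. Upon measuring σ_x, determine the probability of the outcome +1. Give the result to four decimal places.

|+x⟩ = (|0⟩ + |1⟩)/√2, so ⟨+x|ψ⟩ = (-5 - 2i) / (√2·√17).
P = |-5 - 2i|² / 34 = 29/34.

0.8529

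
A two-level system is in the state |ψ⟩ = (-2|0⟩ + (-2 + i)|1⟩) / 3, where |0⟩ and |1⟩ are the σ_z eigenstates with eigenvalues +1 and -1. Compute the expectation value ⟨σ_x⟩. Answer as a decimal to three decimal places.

0.889

⟨σ_x⟩ = 2 Re(a* b)/(|a|²+|b|²) with a = -2, b = (-2 + i).
a* b = (4 - 2i), so ⟨σ_x⟩ = 8/9.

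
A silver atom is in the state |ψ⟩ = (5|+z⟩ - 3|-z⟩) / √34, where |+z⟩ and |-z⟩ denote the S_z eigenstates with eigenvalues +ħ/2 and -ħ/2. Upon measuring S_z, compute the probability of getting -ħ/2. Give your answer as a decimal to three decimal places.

0.265

The -ħ/2 outcome corresponds to |-z⟩. Its amplitude in |ψ⟩ is -3/√34.
P = |-3|² / 34 = 9/34.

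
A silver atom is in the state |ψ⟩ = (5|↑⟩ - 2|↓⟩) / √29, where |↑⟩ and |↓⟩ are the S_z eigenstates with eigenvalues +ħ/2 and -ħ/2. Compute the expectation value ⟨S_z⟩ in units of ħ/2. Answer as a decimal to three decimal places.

0.724

⟨σ_z⟩ = |a|² - |b|² divided by |a|²+|b|², with a, b the |↑⟩, |↓⟩ amplitudes.
= (25 - 4)/29 = 21/29.
⟨S_z⟩ = (ħ/2)·⟨σ_z⟩.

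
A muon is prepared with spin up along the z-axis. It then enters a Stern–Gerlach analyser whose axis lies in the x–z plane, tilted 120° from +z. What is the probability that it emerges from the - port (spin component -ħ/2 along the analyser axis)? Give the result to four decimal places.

0.7500

For spin-½, the probability of finding spin-up along an axis at angle θ to the initial spin direction is cos²(θ/2); spin-down is sin²(θ/2).
θ = 120°, so P = sin²(60°) ≈ 0.7500.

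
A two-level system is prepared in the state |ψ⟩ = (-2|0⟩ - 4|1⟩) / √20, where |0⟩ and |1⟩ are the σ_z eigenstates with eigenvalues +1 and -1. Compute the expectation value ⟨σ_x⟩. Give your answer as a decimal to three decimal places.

⟨σ_x⟩ = 2 Re(a* b)/(|a|²+|b|²) with a = -2, b = -4.
a* b = 8, so ⟨σ_x⟩ = 16/20.

0.800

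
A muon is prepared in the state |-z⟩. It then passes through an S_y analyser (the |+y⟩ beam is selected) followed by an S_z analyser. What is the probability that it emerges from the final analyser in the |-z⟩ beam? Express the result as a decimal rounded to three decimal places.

0.250

First analyser (S_y): from |-z⟩, P(|+y⟩) = 1/2.
After stage 1 the state is |+y⟩; P(|-z⟩) = |⟨-z|+y⟩|² = 1/2.
Joint probability = 1/2 × 1/2 = 0.250.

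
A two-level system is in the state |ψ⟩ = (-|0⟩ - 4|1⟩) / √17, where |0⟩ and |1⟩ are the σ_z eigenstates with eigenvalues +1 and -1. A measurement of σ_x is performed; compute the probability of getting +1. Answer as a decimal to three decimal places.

|+x⟩ = (|0⟩ + |1⟩)/√2, so ⟨+x|ψ⟩ = (-5) / (√2·√17).
P = |-5|² / 34 = 25/34.

0.735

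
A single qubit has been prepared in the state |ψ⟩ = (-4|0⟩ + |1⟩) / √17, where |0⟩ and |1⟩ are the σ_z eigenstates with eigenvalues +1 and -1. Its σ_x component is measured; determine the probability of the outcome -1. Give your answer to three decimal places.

|-x⟩ = (|0⟩ - |1⟩)/√2, so ⟨-x|ψ⟩ = (-5) / (√2·√17).
P = |-5|² / 34 = 25/34.

0.735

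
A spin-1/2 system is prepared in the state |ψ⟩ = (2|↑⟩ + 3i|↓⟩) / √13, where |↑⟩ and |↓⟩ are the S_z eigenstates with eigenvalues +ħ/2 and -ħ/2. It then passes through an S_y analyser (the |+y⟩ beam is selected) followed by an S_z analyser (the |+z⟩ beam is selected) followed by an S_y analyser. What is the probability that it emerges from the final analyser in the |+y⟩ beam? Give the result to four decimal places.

0.2404

First analyser (S_y): P(|+y⟩) = |⟨+y|ψ⟩|² = 25/26.
After stage 1 the state is |+y⟩; P(|+z⟩) = |⟨+z|+y⟩|² = 1/2.
After stage 2 the state is |+z⟩; P(|+y⟩) = |⟨+y|+z⟩|² = 1/2.
Joint probability = 25/26 × 1/2 × 1/2 = 0.2404.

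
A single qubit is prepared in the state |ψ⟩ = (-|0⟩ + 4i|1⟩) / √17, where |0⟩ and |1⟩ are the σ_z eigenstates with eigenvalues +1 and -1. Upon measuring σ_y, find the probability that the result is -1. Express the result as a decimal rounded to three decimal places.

|-y⟩ = (|0⟩ - i|1⟩)/√2, so ⟨-y|ψ⟩ = (-5) / (√2·√17).
P = |-5|² / 34 = 25/34.

0.735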